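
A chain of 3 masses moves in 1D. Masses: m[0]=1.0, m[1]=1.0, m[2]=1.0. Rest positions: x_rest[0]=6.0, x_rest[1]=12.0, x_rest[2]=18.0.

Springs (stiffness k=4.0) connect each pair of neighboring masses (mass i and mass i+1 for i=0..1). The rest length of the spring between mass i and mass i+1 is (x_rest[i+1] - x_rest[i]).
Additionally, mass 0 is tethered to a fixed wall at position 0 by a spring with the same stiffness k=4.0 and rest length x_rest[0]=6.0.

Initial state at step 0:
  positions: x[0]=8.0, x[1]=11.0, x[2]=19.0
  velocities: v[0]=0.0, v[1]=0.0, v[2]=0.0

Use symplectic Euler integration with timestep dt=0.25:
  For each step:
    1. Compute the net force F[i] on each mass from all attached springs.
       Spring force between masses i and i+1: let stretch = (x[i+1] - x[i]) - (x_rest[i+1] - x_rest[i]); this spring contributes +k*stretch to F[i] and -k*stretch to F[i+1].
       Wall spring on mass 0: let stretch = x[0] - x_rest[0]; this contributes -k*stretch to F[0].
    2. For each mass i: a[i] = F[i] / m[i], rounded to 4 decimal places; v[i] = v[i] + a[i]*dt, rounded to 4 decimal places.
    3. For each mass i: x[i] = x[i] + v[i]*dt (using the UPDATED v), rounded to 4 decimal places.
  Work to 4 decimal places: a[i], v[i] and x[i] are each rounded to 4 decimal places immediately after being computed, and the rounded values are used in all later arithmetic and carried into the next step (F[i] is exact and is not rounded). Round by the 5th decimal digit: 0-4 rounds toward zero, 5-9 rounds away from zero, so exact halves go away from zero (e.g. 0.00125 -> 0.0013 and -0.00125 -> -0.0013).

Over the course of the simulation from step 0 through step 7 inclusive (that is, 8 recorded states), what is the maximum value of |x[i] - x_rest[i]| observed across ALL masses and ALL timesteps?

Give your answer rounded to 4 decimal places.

Answer: 2.0625

Derivation:
Step 0: x=[8.0000 11.0000 19.0000] v=[0.0000 0.0000 0.0000]
Step 1: x=[6.7500 12.2500 18.5000] v=[-5.0000 5.0000 -2.0000]
Step 2: x=[5.1875 13.6875 17.9375] v=[-6.2500 5.7500 -2.2500]
Step 3: x=[4.4531 14.0625 17.8125] v=[-2.9375 1.5000 -0.5000]
Step 4: x=[5.0078 12.9727 18.2500] v=[2.2188 -4.3594 1.7500]
Step 5: x=[6.3018 11.2110 18.8682] v=[5.1759 -7.0470 2.4727]
Step 6: x=[7.2476 10.1363 19.0721] v=[3.7833 -4.2990 0.8155]
Step 7: x=[7.1037 10.5733 18.5420] v=[-0.5756 1.7481 -2.1203]
Max displacement = 2.0625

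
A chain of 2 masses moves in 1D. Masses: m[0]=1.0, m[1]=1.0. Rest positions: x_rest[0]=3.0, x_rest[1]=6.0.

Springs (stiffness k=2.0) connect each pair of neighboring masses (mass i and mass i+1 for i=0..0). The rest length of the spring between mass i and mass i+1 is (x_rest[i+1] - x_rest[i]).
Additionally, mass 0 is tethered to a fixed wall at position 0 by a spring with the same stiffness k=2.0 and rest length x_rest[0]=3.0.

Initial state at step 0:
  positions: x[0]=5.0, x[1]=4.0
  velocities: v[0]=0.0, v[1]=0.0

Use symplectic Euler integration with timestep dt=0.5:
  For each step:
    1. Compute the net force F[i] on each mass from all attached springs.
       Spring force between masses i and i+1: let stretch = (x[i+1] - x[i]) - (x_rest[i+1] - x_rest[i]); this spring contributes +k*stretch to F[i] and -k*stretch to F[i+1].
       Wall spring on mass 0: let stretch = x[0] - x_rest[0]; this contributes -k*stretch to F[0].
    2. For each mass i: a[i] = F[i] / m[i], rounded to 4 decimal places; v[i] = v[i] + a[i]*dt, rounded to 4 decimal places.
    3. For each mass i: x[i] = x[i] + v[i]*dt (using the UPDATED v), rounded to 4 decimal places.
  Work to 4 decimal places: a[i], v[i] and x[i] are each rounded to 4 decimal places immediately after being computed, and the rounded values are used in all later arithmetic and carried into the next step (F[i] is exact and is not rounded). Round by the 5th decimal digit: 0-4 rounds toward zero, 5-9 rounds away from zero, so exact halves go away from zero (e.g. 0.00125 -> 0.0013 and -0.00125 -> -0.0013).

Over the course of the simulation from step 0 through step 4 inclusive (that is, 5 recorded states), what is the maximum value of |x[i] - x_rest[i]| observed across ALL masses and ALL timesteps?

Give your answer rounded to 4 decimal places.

Answer: 3.0000

Derivation:
Step 0: x=[5.0000 4.0000] v=[0.0000 0.0000]
Step 1: x=[2.0000 6.0000] v=[-6.0000 4.0000]
Step 2: x=[0.0000 7.5000] v=[-4.0000 3.0000]
Step 3: x=[1.7500 6.7500] v=[3.5000 -1.5000]
Step 4: x=[5.1250 5.0000] v=[6.7500 -3.5000]
Max displacement = 3.0000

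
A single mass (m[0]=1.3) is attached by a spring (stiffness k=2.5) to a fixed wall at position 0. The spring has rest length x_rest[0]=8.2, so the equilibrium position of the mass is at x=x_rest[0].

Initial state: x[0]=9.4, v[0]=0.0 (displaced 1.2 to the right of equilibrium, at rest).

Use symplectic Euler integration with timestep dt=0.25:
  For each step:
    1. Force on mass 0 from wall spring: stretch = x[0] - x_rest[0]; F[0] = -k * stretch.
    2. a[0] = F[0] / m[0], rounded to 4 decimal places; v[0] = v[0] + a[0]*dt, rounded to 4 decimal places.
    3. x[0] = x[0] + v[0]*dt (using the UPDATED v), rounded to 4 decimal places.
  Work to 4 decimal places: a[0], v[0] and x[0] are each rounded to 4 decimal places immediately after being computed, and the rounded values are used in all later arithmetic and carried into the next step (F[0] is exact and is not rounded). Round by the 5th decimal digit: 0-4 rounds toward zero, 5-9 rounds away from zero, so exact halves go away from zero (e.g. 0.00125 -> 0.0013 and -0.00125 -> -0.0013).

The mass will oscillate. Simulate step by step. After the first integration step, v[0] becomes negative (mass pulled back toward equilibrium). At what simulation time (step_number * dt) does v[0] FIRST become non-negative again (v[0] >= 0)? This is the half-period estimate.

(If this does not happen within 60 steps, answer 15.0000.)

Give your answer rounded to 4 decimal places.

Step 0: x=[9.4000] v=[0.0000]
Step 1: x=[9.2558] v=[-0.5769]
Step 2: x=[8.9847] v=[-1.0845]
Step 3: x=[8.6193] v=[-1.4618]
Step 4: x=[8.2035] v=[-1.6634]
Step 5: x=[7.7872] v=[-1.6651]
Step 6: x=[7.4205] v=[-1.4667]
Step 7: x=[7.1475] v=[-1.0920]
Step 8: x=[7.0010] v=[-0.5860]
Step 9: x=[6.9986] v=[-0.0096]
Step 10: x=[7.1406] v=[0.5680]
First v>=0 after going negative at step 10, time=2.5000

Answer: 2.5000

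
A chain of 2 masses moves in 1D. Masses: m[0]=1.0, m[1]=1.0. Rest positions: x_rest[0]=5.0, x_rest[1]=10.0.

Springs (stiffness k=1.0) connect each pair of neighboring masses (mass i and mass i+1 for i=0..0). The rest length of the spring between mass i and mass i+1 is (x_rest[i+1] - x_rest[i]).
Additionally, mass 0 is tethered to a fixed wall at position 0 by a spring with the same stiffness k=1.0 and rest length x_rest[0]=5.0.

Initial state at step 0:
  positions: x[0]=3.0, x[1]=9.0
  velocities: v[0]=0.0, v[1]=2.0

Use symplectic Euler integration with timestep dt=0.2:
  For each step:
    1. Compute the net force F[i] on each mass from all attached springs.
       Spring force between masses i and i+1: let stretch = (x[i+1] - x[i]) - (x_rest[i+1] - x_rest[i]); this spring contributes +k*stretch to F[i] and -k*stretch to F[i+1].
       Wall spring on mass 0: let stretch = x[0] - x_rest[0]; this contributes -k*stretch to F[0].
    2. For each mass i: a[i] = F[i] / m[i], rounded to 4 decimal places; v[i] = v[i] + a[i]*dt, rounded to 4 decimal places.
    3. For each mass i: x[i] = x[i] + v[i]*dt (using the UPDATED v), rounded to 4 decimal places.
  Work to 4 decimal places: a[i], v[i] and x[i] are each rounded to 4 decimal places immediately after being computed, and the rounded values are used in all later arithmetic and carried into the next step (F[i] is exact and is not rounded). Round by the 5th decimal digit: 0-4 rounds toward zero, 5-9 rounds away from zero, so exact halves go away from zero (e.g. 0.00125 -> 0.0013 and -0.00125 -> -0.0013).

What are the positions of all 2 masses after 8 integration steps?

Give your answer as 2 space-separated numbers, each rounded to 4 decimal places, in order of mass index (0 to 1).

Step 0: x=[3.0000 9.0000] v=[0.0000 2.0000]
Step 1: x=[3.1200 9.3600] v=[0.6000 1.8000]
Step 2: x=[3.3648 9.6704] v=[1.2240 1.5520]
Step 3: x=[3.7272 9.9286] v=[1.8122 1.2909]
Step 4: x=[4.1886 10.1387] v=[2.3070 1.0506]
Step 5: x=[4.7205 10.3108] v=[2.6593 0.8606]
Step 6: x=[5.2872 10.4593] v=[2.8333 0.7425]
Step 7: x=[5.8493 10.6009] v=[2.8103 0.7081]
Step 8: x=[6.3675 10.7525] v=[2.5908 0.7578]

Answer: 6.3675 10.7525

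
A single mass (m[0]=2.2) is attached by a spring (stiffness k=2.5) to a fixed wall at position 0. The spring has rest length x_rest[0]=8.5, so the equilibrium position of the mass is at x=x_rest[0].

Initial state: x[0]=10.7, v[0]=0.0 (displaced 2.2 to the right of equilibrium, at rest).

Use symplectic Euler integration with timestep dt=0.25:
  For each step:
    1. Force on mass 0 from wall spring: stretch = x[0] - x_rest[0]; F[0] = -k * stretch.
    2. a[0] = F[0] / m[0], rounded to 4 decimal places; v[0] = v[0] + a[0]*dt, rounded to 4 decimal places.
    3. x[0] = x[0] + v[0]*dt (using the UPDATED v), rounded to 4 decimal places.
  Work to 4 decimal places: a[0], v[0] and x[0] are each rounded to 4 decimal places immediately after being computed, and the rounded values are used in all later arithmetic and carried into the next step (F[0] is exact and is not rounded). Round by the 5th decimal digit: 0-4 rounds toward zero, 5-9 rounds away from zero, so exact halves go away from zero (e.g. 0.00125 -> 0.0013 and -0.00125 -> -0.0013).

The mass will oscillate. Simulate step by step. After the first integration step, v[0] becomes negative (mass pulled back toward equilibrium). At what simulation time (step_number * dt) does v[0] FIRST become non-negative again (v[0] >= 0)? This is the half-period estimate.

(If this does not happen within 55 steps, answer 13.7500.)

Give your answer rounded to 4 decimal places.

Step 0: x=[10.7000] v=[0.0000]
Step 1: x=[10.5438] v=[-0.6250]
Step 2: x=[10.2424] v=[-1.2056]
Step 3: x=[9.8173] v=[-1.7006]
Step 4: x=[9.2986] v=[-2.0748]
Step 5: x=[8.7232] v=[-2.3017]
Step 6: x=[8.1319] v=[-2.3651]
Step 7: x=[7.5668] v=[-2.2605]
Step 8: x=[7.0680] v=[-1.9954]
Step 9: x=[6.6709] v=[-1.5886]
Step 10: x=[6.4037] v=[-1.0690]
Step 11: x=[6.2853] v=[-0.4735]
Step 12: x=[6.3242] v=[0.1557]
First v>=0 after going negative at step 12, time=3.0000

Answer: 3.0000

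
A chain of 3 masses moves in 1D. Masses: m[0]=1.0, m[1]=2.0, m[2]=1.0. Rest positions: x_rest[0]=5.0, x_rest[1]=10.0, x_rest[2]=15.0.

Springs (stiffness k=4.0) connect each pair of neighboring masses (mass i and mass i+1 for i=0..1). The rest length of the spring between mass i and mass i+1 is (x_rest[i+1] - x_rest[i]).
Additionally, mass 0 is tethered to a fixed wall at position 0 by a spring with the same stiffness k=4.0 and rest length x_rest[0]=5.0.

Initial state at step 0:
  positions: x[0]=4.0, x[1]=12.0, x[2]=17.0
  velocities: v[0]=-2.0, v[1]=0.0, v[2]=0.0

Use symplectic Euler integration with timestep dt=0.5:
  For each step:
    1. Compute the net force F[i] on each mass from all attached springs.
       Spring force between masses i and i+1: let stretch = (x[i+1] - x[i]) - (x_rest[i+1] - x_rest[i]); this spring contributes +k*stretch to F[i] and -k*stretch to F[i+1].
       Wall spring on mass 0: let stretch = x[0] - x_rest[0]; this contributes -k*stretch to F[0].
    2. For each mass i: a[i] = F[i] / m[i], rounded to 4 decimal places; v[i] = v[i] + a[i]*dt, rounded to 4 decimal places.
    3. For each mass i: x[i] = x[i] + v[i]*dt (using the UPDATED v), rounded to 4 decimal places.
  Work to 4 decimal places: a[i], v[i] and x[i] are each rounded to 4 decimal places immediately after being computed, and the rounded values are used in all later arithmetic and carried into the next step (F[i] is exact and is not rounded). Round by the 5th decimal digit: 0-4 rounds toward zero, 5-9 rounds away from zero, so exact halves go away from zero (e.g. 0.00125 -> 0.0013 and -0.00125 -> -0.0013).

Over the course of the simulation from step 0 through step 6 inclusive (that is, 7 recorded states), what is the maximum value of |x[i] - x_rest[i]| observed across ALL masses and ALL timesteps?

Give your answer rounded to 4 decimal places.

Answer: 2.2500

Derivation:
Step 0: x=[4.0000 12.0000 17.0000] v=[-2.0000 0.0000 0.0000]
Step 1: x=[7.0000 10.5000 17.0000] v=[6.0000 -3.0000 0.0000]
Step 2: x=[6.5000 10.5000 15.5000] v=[-1.0000 0.0000 -3.0000]
Step 3: x=[3.5000 11.0000 14.0000] v=[-6.0000 1.0000 -3.0000]
Step 4: x=[4.5000 9.2500 14.5000] v=[2.0000 -3.5000 1.0000]
Step 5: x=[5.7500 7.7500 14.7500] v=[2.5000 -3.0000 0.5000]
Step 6: x=[3.2500 8.7500 13.0000] v=[-5.0000 2.0000 -3.5000]
Max displacement = 2.2500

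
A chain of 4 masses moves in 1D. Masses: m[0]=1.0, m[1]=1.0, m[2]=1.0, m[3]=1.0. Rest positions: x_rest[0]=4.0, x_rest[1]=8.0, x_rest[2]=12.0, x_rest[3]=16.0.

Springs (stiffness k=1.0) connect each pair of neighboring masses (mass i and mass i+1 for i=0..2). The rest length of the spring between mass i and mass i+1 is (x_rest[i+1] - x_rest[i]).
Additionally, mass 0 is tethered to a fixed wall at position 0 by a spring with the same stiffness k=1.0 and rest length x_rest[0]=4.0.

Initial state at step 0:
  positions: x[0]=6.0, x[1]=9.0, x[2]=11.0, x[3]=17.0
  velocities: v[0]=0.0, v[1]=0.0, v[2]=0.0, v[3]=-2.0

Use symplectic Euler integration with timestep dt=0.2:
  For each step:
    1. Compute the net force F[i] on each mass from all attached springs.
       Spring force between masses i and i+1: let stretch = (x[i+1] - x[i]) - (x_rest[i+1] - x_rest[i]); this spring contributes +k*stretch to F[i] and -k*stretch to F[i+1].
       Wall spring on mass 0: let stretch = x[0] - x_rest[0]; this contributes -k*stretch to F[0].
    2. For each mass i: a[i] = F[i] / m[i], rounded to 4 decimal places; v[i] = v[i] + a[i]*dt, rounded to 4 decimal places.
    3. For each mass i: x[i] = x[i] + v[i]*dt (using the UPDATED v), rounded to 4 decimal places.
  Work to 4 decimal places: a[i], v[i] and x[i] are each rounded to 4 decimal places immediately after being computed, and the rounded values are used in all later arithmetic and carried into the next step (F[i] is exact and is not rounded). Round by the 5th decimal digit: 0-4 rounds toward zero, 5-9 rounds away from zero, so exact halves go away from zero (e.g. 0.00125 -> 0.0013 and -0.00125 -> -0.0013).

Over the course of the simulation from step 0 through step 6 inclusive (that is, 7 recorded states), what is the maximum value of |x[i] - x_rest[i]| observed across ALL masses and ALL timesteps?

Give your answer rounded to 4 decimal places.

Answer: 2.0013

Derivation:
Step 0: x=[6.0000 9.0000 11.0000 17.0000] v=[0.0000 0.0000 0.0000 -2.0000]
Step 1: x=[5.8800 8.9600 11.1600 16.5200] v=[-0.6000 -0.2000 0.8000 -2.4000]
Step 2: x=[5.6480 8.8848 11.4464 15.9856] v=[-1.1600 -0.3760 1.4320 -2.6720]
Step 3: x=[5.3196 8.7826 11.8119 15.4296] v=[-1.6422 -0.5110 1.8275 -2.7798]
Step 4: x=[4.9169 8.6631 12.2009 14.8889] v=[-2.0135 -0.5977 1.9452 -2.7033]
Step 5: x=[4.4674 8.5352 12.5559 14.4007] v=[-2.2476 -0.6394 1.7752 -2.4409]
Step 6: x=[4.0019 8.4054 12.8239 13.9987] v=[-2.3275 -0.6488 1.3400 -2.0099]
Max displacement = 2.0013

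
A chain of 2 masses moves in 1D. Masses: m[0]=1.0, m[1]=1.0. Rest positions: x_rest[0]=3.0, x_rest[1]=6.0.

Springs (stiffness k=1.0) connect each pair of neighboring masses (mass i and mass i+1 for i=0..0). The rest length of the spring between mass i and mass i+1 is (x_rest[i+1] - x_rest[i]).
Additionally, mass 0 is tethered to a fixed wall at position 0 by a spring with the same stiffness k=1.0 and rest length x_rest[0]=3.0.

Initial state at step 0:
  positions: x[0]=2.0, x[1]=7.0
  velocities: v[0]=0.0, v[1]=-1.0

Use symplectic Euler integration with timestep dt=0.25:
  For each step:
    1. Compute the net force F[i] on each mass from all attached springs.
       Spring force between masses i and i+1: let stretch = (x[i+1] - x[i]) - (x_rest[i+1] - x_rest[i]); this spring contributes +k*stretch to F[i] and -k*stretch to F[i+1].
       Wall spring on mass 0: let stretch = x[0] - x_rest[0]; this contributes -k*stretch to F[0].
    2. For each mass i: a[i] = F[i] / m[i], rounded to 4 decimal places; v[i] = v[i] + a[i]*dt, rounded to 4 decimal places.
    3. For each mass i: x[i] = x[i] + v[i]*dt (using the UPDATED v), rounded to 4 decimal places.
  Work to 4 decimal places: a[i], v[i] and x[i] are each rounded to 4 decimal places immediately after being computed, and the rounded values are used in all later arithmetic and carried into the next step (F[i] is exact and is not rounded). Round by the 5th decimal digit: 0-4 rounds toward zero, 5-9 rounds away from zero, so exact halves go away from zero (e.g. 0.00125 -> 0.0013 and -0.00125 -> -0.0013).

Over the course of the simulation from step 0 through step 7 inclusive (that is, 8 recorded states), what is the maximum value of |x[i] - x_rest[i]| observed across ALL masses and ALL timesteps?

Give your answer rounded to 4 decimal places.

Step 0: x=[2.0000 7.0000] v=[0.0000 -1.0000]
Step 1: x=[2.1875 6.6250] v=[0.7500 -1.5000]
Step 2: x=[2.5156 6.1602] v=[1.3125 -1.8594]
Step 3: x=[2.9143 5.6551] v=[1.5948 -2.0206]
Step 4: x=[3.3022 5.1662] v=[1.5514 -1.9558]
Step 5: x=[3.6002 4.7483] v=[1.1919 -1.6718]
Step 6: x=[3.7449 4.4461] v=[0.5789 -1.2088]
Step 7: x=[3.6994 4.2876] v=[-0.1820 -0.6341]
Max displacement = 1.7124

Answer: 1.7124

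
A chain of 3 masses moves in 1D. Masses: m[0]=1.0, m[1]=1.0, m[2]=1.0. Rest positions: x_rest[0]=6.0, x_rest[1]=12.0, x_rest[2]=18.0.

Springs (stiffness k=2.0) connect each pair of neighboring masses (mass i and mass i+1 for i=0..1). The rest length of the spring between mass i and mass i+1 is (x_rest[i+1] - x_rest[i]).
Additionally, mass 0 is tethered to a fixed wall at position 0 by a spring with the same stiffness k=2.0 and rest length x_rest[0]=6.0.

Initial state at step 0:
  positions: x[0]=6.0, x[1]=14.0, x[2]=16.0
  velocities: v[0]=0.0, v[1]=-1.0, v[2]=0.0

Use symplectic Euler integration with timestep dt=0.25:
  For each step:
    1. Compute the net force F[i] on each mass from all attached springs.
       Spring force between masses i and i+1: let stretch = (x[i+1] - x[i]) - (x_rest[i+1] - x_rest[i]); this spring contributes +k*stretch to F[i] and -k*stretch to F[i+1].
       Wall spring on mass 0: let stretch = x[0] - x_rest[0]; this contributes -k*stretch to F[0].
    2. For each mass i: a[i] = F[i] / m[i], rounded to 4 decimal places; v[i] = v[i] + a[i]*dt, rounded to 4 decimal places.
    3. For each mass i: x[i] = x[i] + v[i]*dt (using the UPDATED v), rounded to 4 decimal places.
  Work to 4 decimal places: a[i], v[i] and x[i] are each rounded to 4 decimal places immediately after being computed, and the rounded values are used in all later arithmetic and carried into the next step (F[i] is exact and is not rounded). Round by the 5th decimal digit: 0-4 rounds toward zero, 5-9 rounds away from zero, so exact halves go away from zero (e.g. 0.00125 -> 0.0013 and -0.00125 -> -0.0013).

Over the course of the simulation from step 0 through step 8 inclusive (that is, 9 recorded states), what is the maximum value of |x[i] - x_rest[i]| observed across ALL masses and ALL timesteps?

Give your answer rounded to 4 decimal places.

Answer: 2.5167

Derivation:
Step 0: x=[6.0000 14.0000 16.0000] v=[0.0000 -1.0000 0.0000]
Step 1: x=[6.2500 13.0000 16.5000] v=[1.0000 -4.0000 2.0000]
Step 2: x=[6.5625 11.5938 17.3125] v=[1.2500 -5.6250 3.2500]
Step 3: x=[6.6836 10.2735 18.1602] v=[0.4844 -5.2813 3.3907]
Step 4: x=[6.4180 9.4903 18.7721] v=[-1.0625 -3.1329 2.4474]
Step 5: x=[5.7342 9.4833 18.9737] v=[-2.7354 -0.0282 0.8065]
Step 6: x=[4.8022 10.1939 18.7390] v=[-3.7280 2.8425 -0.9387]
Step 7: x=[3.9439 11.2987 18.1862] v=[-3.4333 4.4192 -2.2113]
Step 8: x=[3.5119 12.3451 17.5224] v=[-1.7279 4.1856 -2.6551]
Max displacement = 2.5167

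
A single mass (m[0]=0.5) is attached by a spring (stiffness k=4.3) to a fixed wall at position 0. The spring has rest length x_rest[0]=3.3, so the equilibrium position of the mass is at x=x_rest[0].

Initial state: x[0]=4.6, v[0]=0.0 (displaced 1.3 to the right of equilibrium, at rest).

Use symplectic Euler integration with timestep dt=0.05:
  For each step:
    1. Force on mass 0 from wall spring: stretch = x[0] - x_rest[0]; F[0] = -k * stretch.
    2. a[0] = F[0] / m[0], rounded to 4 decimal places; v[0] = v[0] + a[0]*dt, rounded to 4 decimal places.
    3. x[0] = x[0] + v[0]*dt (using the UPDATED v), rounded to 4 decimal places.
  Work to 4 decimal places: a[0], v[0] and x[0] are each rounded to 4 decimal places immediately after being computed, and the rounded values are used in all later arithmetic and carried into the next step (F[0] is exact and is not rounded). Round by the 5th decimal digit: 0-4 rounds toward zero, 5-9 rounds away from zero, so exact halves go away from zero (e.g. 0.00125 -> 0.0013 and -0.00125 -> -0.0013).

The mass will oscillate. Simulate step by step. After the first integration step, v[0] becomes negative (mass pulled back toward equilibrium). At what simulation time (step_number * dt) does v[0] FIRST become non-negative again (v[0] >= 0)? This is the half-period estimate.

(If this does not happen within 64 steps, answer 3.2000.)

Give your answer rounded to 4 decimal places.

Step 0: x=[4.6000] v=[0.0000]
Step 1: x=[4.5721] v=[-0.5590]
Step 2: x=[4.5168] v=[-1.1060]
Step 3: x=[4.4353] v=[-1.6292]
Step 4: x=[4.3294] v=[-2.1174]
Step 5: x=[4.2014] v=[-2.5600]
Step 6: x=[4.0540] v=[-2.9476]
Step 7: x=[3.8904] v=[-3.2718]
Step 8: x=[3.7141] v=[-3.5257]
Step 9: x=[3.5289] v=[-3.7038]
Step 10: x=[3.3388] v=[-3.8022]
Step 11: x=[3.1479] v=[-3.8189]
Step 12: x=[2.9602] v=[-3.7535]
Step 13: x=[2.7798] v=[-3.6074]
Step 14: x=[2.6106] v=[-3.3837]
Step 15: x=[2.4562] v=[-3.0873]
Step 16: x=[2.3200] v=[-2.7245]
Step 17: x=[2.2048] v=[-2.3031]
Step 18: x=[2.1132] v=[-1.8322]
Step 19: x=[2.0471] v=[-1.3219]
Step 20: x=[2.0079] v=[-0.7832]
Step 21: x=[1.9965] v=[-0.2276]
Step 22: x=[2.0131] v=[0.3329]
First v>=0 after going negative at step 22, time=1.1000

Answer: 1.1000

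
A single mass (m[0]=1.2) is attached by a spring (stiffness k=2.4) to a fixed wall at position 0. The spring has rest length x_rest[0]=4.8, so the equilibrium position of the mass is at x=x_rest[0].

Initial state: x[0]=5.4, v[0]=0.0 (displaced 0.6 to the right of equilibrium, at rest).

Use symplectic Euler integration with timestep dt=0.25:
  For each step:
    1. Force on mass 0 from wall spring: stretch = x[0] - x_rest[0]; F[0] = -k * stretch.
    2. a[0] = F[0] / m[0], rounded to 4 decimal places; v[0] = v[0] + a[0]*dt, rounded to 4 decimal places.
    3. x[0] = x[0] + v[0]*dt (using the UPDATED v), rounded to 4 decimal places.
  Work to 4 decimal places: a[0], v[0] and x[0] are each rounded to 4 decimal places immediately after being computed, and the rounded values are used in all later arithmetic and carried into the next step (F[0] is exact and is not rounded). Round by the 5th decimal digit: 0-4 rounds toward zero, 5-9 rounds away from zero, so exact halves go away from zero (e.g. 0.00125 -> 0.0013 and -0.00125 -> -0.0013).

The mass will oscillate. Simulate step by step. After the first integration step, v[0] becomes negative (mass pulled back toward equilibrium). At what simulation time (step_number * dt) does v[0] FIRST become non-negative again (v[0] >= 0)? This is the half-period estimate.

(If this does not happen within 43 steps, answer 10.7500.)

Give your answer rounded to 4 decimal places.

Answer: 2.2500

Derivation:
Step 0: x=[5.4000] v=[0.0000]
Step 1: x=[5.3250] v=[-0.3000]
Step 2: x=[5.1844] v=[-0.5625]
Step 3: x=[4.9957] v=[-0.7547]
Step 4: x=[4.7826] v=[-0.8526]
Step 5: x=[4.5716] v=[-0.8439]
Step 6: x=[4.3892] v=[-0.7297]
Step 7: x=[4.2581] v=[-0.5243]
Step 8: x=[4.1948] v=[-0.2534]
Step 9: x=[4.2071] v=[0.0492]
First v>=0 after going negative at step 9, time=2.2500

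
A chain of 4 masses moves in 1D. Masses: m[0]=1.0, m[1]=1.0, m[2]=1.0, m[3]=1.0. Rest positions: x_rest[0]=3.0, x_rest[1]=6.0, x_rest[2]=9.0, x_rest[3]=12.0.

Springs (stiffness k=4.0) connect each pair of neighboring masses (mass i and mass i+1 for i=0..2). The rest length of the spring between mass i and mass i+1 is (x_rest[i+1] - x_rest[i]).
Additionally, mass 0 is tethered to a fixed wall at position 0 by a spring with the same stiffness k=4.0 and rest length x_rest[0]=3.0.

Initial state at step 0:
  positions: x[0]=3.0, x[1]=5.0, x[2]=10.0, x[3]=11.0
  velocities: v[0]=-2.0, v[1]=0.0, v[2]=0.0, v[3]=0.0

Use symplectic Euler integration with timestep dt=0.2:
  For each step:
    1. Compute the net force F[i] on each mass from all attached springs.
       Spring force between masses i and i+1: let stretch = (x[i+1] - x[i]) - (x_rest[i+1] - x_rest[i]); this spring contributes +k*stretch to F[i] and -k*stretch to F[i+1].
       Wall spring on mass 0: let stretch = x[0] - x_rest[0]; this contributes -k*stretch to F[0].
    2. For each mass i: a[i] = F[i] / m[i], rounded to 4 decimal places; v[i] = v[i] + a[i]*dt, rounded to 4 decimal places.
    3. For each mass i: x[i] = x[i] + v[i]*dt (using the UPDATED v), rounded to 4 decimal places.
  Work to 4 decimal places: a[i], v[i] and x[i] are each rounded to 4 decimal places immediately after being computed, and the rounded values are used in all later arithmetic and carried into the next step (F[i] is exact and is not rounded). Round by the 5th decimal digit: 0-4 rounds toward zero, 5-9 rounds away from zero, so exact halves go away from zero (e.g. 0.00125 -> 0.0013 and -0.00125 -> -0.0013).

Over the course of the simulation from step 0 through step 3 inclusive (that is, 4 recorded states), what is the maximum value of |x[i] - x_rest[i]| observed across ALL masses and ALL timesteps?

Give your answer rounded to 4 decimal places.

Answer: 1.3624

Derivation:
Step 0: x=[3.0000 5.0000 10.0000 11.0000] v=[-2.0000 0.0000 0.0000 0.0000]
Step 1: x=[2.4400 5.4800 9.3600 11.3200] v=[-2.8000 2.4000 -3.2000 1.6000]
Step 2: x=[1.9760 6.0944 8.4128 11.8064] v=[-2.3200 3.0720 -4.7360 2.4320]
Step 3: x=[1.8548 6.4208 7.6376 12.2298] v=[-0.6061 1.6320 -3.8758 2.1171]
Max displacement = 1.3624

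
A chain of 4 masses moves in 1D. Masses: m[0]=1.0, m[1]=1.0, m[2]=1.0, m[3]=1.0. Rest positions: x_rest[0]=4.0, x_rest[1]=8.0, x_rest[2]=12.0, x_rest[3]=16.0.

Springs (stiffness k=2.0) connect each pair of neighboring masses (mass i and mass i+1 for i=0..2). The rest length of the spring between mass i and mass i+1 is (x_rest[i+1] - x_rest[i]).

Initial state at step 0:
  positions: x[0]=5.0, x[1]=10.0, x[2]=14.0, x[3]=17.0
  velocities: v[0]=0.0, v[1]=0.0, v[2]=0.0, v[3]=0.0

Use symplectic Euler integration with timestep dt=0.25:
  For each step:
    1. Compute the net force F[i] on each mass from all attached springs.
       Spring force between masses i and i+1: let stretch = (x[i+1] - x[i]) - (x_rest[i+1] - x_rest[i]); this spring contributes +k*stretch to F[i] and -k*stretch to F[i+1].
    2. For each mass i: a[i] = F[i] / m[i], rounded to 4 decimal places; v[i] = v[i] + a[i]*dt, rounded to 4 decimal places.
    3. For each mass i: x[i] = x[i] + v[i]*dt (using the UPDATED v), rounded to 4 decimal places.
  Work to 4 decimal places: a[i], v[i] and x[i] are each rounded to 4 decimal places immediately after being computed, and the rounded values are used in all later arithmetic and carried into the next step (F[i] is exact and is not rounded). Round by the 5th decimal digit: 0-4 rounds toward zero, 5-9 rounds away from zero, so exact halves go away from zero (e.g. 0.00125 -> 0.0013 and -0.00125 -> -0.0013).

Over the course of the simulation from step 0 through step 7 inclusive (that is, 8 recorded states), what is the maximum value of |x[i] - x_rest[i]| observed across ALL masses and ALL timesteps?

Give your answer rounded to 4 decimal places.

Step 0: x=[5.0000 10.0000 14.0000 17.0000] v=[0.0000 0.0000 0.0000 0.0000]
Step 1: x=[5.1250 9.8750 13.8750 17.1250] v=[0.5000 -0.5000 -0.5000 0.5000]
Step 2: x=[5.3438 9.6563 13.6563 17.3438] v=[0.8750 -0.8750 -0.8750 0.8750]
Step 3: x=[5.6016 9.3985 13.3985 17.6016] v=[1.0313 -1.0313 -1.0313 1.0313]
Step 4: x=[5.8341 9.1661 13.1661 17.8341] v=[0.9298 -0.9298 -0.9298 0.9298]
Step 5: x=[5.9831 9.0172 13.0172 17.9831] v=[0.5958 -0.5958 -0.5958 0.5958]
Step 6: x=[6.0113 8.9890 12.9890 18.0113] v=[0.1129 -0.1129 -0.1129 0.1129]
Step 7: x=[5.9117 9.0886 13.0886 17.9117] v=[-0.3983 0.3983 0.3983 -0.3983]
Max displacement = 2.0113

Answer: 2.0113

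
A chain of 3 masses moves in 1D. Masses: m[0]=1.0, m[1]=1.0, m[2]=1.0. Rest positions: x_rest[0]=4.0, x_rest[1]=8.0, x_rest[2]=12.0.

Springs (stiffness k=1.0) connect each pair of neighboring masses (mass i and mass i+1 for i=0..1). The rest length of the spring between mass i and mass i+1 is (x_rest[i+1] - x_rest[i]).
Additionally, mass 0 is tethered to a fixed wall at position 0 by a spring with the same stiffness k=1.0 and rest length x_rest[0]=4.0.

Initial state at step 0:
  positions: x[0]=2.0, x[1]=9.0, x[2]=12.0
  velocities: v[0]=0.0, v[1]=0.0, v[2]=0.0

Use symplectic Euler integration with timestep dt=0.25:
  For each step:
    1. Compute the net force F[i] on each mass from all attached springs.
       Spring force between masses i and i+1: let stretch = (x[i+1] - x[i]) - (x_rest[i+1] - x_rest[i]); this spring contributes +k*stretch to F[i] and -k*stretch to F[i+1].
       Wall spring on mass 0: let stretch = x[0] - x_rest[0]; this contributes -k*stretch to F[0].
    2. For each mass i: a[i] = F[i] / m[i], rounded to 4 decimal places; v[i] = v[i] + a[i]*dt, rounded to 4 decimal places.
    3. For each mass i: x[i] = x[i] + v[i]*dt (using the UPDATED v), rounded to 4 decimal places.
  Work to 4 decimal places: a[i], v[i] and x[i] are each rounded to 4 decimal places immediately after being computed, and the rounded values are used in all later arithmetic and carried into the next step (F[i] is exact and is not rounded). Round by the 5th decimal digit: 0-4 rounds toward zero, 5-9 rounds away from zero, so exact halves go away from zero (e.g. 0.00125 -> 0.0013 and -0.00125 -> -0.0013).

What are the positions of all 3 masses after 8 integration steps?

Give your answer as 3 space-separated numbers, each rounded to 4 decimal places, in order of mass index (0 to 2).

Answer: 5.6203 7.2243 11.8496

Derivation:
Step 0: x=[2.0000 9.0000 12.0000] v=[0.0000 0.0000 0.0000]
Step 1: x=[2.3125 8.7500 12.0625] v=[1.2500 -1.0000 0.2500]
Step 2: x=[2.8828 8.3047 12.1680] v=[2.2813 -1.7813 0.4219]
Step 3: x=[3.6118 7.7620 12.2820] v=[2.9161 -2.1710 0.4561]
Step 4: x=[4.3745 7.2424 12.3635] v=[3.0507 -2.0786 0.3261]
Step 5: x=[5.0430 6.8636 12.3750] v=[2.6741 -1.5153 0.0458]
Step 6: x=[5.5101 6.7155 12.2920] v=[1.8685 -0.5926 -0.3321]
Step 7: x=[5.7082 6.8406 12.1105] v=[0.7923 0.5002 -0.7262]
Step 8: x=[5.6203 7.2243 11.8496] v=[-0.3517 1.5346 -1.0437]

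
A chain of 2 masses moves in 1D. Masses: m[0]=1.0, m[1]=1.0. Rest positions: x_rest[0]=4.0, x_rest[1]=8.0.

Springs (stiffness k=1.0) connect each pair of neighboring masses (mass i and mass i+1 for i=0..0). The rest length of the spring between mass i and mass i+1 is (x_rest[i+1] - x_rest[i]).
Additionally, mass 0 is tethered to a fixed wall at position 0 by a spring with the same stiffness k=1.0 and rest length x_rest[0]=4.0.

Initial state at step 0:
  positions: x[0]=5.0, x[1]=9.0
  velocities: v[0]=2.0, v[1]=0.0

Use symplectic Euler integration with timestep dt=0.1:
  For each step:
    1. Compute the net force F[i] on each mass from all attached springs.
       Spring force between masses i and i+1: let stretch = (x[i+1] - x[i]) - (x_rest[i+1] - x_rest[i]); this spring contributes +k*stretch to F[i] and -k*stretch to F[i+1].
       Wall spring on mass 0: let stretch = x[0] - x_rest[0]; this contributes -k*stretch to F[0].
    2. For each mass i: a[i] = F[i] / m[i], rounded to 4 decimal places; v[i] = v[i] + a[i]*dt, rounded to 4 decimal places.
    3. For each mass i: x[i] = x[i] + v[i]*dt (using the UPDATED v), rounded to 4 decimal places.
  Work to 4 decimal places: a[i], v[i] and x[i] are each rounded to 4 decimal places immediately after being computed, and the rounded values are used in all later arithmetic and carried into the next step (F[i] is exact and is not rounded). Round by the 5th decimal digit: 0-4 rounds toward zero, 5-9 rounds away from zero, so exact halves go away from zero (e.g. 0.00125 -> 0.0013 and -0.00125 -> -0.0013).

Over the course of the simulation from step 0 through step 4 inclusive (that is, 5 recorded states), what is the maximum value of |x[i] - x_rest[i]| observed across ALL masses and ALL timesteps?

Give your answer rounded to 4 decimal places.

Step 0: x=[5.0000 9.0000] v=[2.0000 0.0000]
Step 1: x=[5.1900 9.0000] v=[1.9000 0.0000]
Step 2: x=[5.3662 9.0019] v=[1.7620 0.0190]
Step 3: x=[5.5251 9.0074] v=[1.5890 0.0554]
Step 4: x=[5.6636 9.0181] v=[1.3847 0.1072]
Max displacement = 1.6636

Answer: 1.6636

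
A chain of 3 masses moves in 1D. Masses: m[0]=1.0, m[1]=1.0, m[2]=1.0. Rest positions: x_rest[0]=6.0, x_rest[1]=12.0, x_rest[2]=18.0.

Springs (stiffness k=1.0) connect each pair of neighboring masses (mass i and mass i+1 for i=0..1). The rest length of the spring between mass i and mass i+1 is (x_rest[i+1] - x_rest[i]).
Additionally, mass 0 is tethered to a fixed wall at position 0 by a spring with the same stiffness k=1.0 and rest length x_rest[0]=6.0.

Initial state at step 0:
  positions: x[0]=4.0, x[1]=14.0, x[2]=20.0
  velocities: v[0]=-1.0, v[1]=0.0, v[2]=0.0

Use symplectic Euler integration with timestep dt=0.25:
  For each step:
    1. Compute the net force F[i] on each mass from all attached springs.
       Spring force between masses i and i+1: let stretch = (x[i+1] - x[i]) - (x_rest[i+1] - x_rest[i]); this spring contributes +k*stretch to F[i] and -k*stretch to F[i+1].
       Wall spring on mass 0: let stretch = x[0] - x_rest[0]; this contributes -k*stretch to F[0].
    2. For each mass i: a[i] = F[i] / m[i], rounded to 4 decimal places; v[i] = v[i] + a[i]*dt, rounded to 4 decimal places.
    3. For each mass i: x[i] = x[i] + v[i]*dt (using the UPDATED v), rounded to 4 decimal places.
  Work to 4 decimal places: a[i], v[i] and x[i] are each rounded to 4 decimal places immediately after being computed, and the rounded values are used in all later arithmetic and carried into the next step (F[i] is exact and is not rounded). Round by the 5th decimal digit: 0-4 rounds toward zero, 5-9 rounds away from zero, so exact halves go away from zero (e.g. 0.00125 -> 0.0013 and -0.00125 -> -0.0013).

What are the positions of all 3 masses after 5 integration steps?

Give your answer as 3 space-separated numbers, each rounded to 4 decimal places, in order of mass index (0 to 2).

Step 0: x=[4.0000 14.0000 20.0000] v=[-1.0000 0.0000 0.0000]
Step 1: x=[4.1250 13.7500 20.0000] v=[0.5000 -1.0000 0.0000]
Step 2: x=[4.5938 13.2891 19.9844] v=[1.8750 -1.8438 -0.0625]
Step 3: x=[5.3189 12.7032 19.9253] v=[2.9004 -2.3438 -0.2363]
Step 4: x=[6.1731 12.1071 19.7899] v=[3.4168 -2.3844 -0.5418]
Step 5: x=[7.0124 11.6203 19.5493] v=[3.3570 -1.9472 -0.9625]

Answer: 7.0124 11.6203 19.5493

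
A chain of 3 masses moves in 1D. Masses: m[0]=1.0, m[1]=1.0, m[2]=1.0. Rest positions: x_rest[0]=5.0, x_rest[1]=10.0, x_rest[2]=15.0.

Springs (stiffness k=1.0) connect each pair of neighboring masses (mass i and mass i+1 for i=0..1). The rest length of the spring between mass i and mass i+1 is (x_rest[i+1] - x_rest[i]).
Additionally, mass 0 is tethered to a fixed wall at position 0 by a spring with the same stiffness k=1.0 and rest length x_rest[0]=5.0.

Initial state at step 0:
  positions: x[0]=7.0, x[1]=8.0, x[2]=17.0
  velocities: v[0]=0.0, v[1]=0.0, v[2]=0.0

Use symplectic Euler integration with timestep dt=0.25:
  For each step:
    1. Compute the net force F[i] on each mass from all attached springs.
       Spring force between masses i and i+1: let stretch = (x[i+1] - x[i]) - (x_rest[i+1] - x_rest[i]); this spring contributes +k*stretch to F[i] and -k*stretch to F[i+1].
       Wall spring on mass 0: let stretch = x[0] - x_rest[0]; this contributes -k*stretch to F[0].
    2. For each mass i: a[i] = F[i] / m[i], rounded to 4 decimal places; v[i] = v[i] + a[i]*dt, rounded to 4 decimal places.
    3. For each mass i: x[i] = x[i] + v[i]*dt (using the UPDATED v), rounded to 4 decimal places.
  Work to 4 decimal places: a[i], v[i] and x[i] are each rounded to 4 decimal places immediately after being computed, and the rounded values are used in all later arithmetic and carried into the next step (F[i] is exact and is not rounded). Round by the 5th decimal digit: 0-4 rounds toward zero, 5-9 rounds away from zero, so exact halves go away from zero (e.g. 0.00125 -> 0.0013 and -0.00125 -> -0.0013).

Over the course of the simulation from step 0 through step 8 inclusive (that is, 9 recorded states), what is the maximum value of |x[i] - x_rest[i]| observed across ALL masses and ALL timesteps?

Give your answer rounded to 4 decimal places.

Answer: 2.9358

Derivation:
Step 0: x=[7.0000 8.0000 17.0000] v=[0.0000 0.0000 0.0000]
Step 1: x=[6.6250 8.5000 16.7500] v=[-1.5000 2.0000 -1.0000]
Step 2: x=[5.9531 9.3985 16.2969] v=[-2.6875 3.5938 -1.8125]
Step 3: x=[5.1245 10.5128 15.7251] v=[-3.3144 4.4571 -2.2871]
Step 4: x=[4.3124 11.6161 15.1401] v=[-3.2485 4.4131 -2.3402]
Step 5: x=[3.6872 12.4832 14.6473] v=[-2.5007 3.4682 -1.9712]
Step 6: x=[3.3813 12.9358 14.3318] v=[-1.2235 1.8102 -1.2622]
Step 7: x=[3.4613 12.8785 14.2415] v=[0.3198 -0.2294 -0.3612]
Step 8: x=[3.9135 12.3178 14.3785] v=[1.8088 -2.2430 0.5481]
Max displacement = 2.9358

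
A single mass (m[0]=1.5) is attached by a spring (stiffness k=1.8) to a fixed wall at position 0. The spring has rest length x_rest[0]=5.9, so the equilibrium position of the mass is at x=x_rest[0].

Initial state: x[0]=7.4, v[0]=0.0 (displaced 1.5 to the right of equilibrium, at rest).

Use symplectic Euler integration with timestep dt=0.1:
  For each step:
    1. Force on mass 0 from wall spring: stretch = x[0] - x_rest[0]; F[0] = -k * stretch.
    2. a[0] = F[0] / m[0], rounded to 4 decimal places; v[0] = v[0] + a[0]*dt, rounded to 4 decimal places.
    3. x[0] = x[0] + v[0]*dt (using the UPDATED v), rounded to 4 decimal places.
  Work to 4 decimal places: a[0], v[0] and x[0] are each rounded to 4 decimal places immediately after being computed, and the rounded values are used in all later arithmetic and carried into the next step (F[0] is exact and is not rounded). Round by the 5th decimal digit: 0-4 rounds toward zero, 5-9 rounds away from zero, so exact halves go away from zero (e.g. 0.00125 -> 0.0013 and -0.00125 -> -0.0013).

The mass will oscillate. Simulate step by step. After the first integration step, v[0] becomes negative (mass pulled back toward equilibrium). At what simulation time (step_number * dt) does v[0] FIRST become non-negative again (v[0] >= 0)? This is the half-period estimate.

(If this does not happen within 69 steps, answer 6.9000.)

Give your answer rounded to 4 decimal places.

Answer: 2.9000

Derivation:
Step 0: x=[7.4000] v=[0.0000]
Step 1: x=[7.3820] v=[-0.1800]
Step 2: x=[7.3462] v=[-0.3578]
Step 3: x=[7.2931] v=[-0.5313]
Step 4: x=[7.2233] v=[-0.6985]
Step 5: x=[7.1376] v=[-0.8573]
Step 6: x=[7.0370] v=[-1.0058]
Step 7: x=[6.9228] v=[-1.1422]
Step 8: x=[6.7963] v=[-1.2649]
Step 9: x=[6.6591] v=[-1.3725]
Step 10: x=[6.5127] v=[-1.4636]
Step 11: x=[6.3590] v=[-1.5371]
Step 12: x=[6.1998] v=[-1.5922]
Step 13: x=[6.0370] v=[-1.6282]
Step 14: x=[5.8725] v=[-1.6446]
Step 15: x=[5.7084] v=[-1.6413]
Step 16: x=[5.5466] v=[-1.6183]
Step 17: x=[5.3890] v=[-1.5759]
Step 18: x=[5.2375] v=[-1.5146]
Step 19: x=[5.0940] v=[-1.4351]
Step 20: x=[4.9602] v=[-1.3384]
Step 21: x=[4.8376] v=[-1.2256]
Step 22: x=[4.7278] v=[-1.0981]
Step 23: x=[4.6321] v=[-0.9574]
Step 24: x=[4.5516] v=[-0.8053]
Step 25: x=[4.4873] v=[-0.6435]
Step 26: x=[4.4399] v=[-0.4740]
Step 27: x=[4.4100] v=[-0.2988]
Step 28: x=[4.3980] v=[-0.1200]
Step 29: x=[4.4040] v=[0.0602]
First v>=0 after going negative at step 29, time=2.9000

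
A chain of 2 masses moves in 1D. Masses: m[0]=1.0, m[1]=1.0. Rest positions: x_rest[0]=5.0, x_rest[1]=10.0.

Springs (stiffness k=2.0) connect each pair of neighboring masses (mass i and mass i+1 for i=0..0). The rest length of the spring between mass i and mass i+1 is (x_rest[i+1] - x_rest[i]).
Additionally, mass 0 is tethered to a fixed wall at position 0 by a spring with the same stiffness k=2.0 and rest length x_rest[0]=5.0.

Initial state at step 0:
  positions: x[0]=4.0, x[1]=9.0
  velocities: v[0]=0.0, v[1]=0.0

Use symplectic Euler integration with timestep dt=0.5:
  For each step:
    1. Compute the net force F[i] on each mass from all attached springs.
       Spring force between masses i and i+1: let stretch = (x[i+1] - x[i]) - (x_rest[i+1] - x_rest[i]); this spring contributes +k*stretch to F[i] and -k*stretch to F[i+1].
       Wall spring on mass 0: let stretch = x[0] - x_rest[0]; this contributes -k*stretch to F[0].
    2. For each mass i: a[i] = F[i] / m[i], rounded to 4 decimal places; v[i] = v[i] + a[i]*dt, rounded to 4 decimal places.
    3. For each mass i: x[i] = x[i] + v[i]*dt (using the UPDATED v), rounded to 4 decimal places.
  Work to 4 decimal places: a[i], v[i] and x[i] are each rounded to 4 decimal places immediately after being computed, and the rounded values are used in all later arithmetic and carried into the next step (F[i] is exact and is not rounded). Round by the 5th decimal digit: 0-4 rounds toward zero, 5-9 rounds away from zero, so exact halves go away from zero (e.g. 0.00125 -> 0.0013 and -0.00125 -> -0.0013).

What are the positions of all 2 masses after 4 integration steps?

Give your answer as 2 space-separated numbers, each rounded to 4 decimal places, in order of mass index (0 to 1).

Answer: 5.0625 10.6250

Derivation:
Step 0: x=[4.0000 9.0000] v=[0.0000 0.0000]
Step 1: x=[4.5000 9.0000] v=[1.0000 0.0000]
Step 2: x=[5.0000 9.2500] v=[1.0000 0.5000]
Step 3: x=[5.1250 9.8750] v=[0.2500 1.2500]
Step 4: x=[5.0625 10.6250] v=[-0.1250 1.5000]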